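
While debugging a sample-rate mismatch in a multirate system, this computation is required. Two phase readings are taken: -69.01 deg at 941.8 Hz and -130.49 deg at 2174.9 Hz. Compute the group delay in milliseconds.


Group delay from phase difference:
tau = -d(phi)/d(omega)
d(phi) = -61.48 deg = -1.073028 rad
d(omega) = 2*pi*(2174.9 - 941.8) = 7747.7958 rad/s
tau = -(-1.073028) / 7747.7958
    = 0.1385 ms

0.1385 ms


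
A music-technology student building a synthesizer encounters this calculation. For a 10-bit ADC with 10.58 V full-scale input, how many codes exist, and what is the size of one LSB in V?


Step 1 — number of quantization levels:
L = 2^N = 2^10 = 1024

Step 2 — LSB step size:
delta = Vfs / L
      = 10.58 / 1024
      = 0.01033203 V

Levels = 1024; step size = 0.01033203 V


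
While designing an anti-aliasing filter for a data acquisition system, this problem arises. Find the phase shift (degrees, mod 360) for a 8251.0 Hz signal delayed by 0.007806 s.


Phase shift from frequency and time delay:
phi = 360 * f * t_delay
    = 360 * 8251.0 * 0.007806
    = 23186.63 degrees
    mod 360 = 146.63 degrees

146.63 degrees


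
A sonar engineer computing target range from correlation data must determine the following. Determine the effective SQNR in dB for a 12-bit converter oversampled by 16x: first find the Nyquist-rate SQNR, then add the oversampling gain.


Step 1 — baseline SQNR at Nyquist:
SQNR_base = 6.02*N + 1.76
          = 6.02*12 + 1.76
          = 74.0 dB

Step 2 — oversampling processing gain:
G = 10*log10(OSR) = 10*log10(16) = 12.04 dB

Step 3 — total:
SQNR_total = 74.0 + 12.04 = 86.04 dB

Base SQNR = 74.0 dB; oversampled SQNR = 86.04 dB


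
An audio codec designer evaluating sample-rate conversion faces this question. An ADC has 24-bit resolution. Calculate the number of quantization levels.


Number of quantization levels = 2^N
= 2^24
= 16777216

16777216


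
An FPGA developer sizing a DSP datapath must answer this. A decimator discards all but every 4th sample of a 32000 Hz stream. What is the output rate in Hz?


Decimation reduces the sample rate:
fs_out = fs_in / M
       = 32000 / 4
       = 8000.0 Hz

8000.0 Hz


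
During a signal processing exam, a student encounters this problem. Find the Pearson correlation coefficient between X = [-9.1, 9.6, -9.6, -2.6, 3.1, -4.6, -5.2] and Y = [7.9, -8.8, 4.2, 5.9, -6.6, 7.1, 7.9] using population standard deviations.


Pearson correlation coefficient (population):
r = cov(X,Y) / (std(X) * std(Y))
Mean X = -2.6286, Mean Y = 2.5143
Cov(X,Y) = -37.138163
Std(X) = 6.362101, Std(Y) = 6.594679
r = -0.8852

-0.8852


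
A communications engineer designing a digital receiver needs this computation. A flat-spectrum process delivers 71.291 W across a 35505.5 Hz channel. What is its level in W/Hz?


Power spectral density:
PSD = P / BW
    = 71.291 / 35505.5
    = 0.00200789 W/Hz

0.00200789 W/Hz


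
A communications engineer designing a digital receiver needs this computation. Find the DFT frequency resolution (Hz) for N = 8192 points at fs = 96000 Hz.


DFT frequency resolution:
df = fs / N
   = 96000 / 8192
   = 11.7188 Hz

11.7188 Hz


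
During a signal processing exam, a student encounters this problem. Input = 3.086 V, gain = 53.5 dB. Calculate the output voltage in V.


Output voltage from dB gain:
V_out = V_in * 10^(gain_dB / 20)
      = 3.086 * 10^(53.5 / 20)
      = 3.086 * 473.151259
      = 1460.1448 V

1460.1448 V


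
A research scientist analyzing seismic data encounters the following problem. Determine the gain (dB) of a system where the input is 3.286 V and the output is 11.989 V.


Voltage gain in dB:
G = 20 * log10(Vout / Vin)
  = 20 * log10(11.989 / 3.286)
  = 20 * log10(3.648509)
  = 20 * 0.562115
  = 11.24 dB

11.24 dB


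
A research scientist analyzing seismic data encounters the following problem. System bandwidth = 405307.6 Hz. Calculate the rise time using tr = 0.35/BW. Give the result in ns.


Rise time from bandwidth relationship:
tr = 0.35 / BW
   = 0.35 / 405307.6
   = 8.635416656e-07 s
   = 863.5417 ns

863.5417 ns


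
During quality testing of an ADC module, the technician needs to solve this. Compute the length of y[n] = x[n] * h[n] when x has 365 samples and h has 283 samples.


Linear convolution output length:
L = N + M - 1
  = 365 + 283 - 1
  = 647 samples

647


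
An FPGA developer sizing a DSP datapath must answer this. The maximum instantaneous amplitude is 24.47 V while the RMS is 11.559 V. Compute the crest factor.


Crest factor is the ratio of peak to RMS:
CF = V_peak / V_rms
   = 24.47 / 11.559
   = 2.117

2.117


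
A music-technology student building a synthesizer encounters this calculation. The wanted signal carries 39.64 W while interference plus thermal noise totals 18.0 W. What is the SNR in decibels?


SNR in decibels:
SNR = 10 * log10(Ps / Pn)
    = 10 * log10(39.64 / 18.0)
    = 10 * log10(2.2022)
    = 10 * 0.3429
    = 3.43 dB

3.43 dB


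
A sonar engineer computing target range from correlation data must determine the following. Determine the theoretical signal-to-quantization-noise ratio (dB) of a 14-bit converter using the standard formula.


Theoretical SNR for a full-scale sinusoid:
SNR = 6.02 * N + 1.76
    = 6.02 * 14 + 1.76
    = 84.28 + 1.76
    = 86.04 dB

86.04 dB


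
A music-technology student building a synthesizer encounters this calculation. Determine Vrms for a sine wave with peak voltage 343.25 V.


RMS voltage for a sinusoidal waveform:
V_rms = V_peak / sqrt(2)
      = 343.25 / 1.414214
      = 242.714 V

242.714 V


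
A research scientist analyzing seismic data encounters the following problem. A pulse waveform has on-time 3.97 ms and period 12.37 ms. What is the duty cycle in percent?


Duty cycle as a percentage:
DC = (t_on / T) * 100
   = (3.97 / 12.37) * 100
   = 0.320938 * 100
   = 32.09 %

32.09 %


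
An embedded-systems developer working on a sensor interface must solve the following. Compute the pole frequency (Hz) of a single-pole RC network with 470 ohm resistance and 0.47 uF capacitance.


Cutoff frequency of a first-order RC filter:
fc = 1 / (2 * pi * R * C)
C = 0.47 uF = 4.7e-07 F
fc = 1 / (2 * pi * 470 * 4.7e-07)
   = 1 / 0.001387955634356
   = 720.484124 Hz

720.484124 Hz


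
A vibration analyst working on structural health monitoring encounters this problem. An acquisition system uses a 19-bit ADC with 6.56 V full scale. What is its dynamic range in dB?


Dynamic range from full-scale to LSB:
V_min = V_max / 2^bits = 6.56 / 2^19
DR = 20 * log10(V_max / V_min)
   = 20 * log10(2^19)
   = 20 * 19 * log10(2)
   = 114.39 dB

114.39 dB


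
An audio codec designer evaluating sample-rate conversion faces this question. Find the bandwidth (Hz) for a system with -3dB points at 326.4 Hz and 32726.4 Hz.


Bandwidth is the difference of -3dB frequencies:
BW = f_high - f_low
   = 32726.4 - 326.4
   = 32400.0 Hz

32400.0 Hz


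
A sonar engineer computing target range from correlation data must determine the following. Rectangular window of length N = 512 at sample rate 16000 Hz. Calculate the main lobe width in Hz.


Main lobe width for a rectangular window:
Width = 2 * fs / N
      = 2 * 16000 / 512
      = 32000 / 512
      = 62.5 Hz

62.5 Hz


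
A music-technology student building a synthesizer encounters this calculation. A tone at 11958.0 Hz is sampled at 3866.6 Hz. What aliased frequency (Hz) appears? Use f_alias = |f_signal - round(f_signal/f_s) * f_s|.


Compute the nearest integer multiple of fs to the signal:
n = round(11958.0 / 3866.6) = 3
f_alias = |11958.0 - 3 * 3866.6|
        = |11958.0 - 11599.8|
        = 358.2 Hz

358.2


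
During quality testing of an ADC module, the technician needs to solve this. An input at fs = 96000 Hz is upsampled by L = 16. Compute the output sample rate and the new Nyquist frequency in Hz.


Step 1 — output sample rate after interpolation by L:
fs_out = L * fs_in = 16 * 96000 = 1536000 Hz

Step 2 — Nyquist frequency of the output stream:
f_Nyq = fs_out / 2 = 1536000 / 2 = 768000.0 Hz

fs_out = 1536000 Hz; f_Nyquist = 768000.0 Hz


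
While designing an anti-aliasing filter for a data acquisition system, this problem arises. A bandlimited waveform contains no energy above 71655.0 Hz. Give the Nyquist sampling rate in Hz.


The Nyquist rate is twice the maximum frequency component.
fs_min = 2 * fmax
      = 2 * 71655.0
      = 143310.0 Hz

143310.0


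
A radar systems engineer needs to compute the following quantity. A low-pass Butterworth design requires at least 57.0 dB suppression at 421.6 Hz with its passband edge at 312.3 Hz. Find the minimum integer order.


Butterworth filter order formula:
n = log10(10^(A/10) - 1) / (2 * log10(f_stop/f_pass))
10^(57.0/10) - 1 = 501186.2336
f_stop/f_pass = 421.6 / 312.3 = 1.35
n = 21.8678 -> ceil = 22

22


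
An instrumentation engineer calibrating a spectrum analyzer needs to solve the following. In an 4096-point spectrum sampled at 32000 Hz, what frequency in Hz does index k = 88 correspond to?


Frequency of DFT bin k:
f_k = k * fs / N
    = 88 * 32000 / 4096
    = 2816000 / 4096
    = 687.5 Hz

687.5 Hz


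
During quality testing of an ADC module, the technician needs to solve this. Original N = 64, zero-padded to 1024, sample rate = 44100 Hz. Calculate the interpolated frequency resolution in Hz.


Frequency resolution after zero-padding:
N_padded = 64 * 16 = 1024
df = fs / N_padded
   = 44100 / 1024
   = 43.0664 Hz

43.0664 Hz


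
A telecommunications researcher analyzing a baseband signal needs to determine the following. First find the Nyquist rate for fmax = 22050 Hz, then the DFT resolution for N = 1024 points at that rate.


Step 1 — Nyquist sampling rate:
fs = 2 * fmax = 2 * 22050 = 44100 Hz

Step 2 — DFT bin spacing:
df = fs / N = 44100 / 1024 = 43.0664 Hz

43.0664 Hz


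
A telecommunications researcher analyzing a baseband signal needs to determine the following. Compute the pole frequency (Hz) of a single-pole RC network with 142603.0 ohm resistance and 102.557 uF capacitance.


Cutoff frequency of a first-order RC filter:
fc = 1 / (2 * pi * R * C)
C = 102.557 uF = 0.000102557 F
fc = 1 / (2 * pi * 142603.0 * 0.000102557)
   = 1 / 91.891182183111
   = 0.010882 Hz

0.010882 Hz


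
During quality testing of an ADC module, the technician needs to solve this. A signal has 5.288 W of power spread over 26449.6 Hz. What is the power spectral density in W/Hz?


Power spectral density:
PSD = P / BW
    = 5.288 / 26449.6
    = 0.00019993 W/Hz

0.00019993 W/Hz


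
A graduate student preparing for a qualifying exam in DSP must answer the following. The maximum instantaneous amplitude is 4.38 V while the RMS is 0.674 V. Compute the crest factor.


Crest factor is the ratio of peak to RMS:
CF = V_peak / V_rms
   = 4.38 / 0.674
   = 6.4985

6.4985


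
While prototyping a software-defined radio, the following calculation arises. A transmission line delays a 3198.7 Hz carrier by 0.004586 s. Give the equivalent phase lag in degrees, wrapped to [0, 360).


Phase shift from frequency and time delay:
phi = 360 * f * t_delay
    = 360 * 3198.7 * 0.004586
    = 5280.93 degrees
    mod 360 = 240.93 degrees

240.93 degrees


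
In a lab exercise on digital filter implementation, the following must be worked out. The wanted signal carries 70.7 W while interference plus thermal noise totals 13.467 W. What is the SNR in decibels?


SNR in decibels:
SNR = 10 * log10(Ps / Pn)
    = 10 * log10(70.7 / 13.467)
    = 10 * log10(5.2499)
    = 10 * 0.7201
    = 7.2 dB

7.2 dB


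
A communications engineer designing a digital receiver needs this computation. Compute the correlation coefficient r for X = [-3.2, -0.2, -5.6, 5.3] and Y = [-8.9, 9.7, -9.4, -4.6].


Pearson correlation coefficient (population):
r = cov(X,Y) / (std(X) * std(Y))
Mean X = -0.925, Mean Y = -3.3
Cov(X,Y) = 10.6475
Std(X) = 4.071471, Std(Y) = 7.734016
r = 0.3381

0.3381


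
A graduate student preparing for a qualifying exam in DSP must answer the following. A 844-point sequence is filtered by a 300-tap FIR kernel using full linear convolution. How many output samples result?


Linear convolution output length:
L = N + M - 1
  = 844 + 300 - 1
  = 1143 samples

1143


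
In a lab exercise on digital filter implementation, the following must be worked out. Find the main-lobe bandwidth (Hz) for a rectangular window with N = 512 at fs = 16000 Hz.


Main lobe width for a rectangular window:
Width = 2 * fs / N
      = 2 * 16000 / 512
      = 32000 / 512
      = 62.5 Hz

62.5 Hz


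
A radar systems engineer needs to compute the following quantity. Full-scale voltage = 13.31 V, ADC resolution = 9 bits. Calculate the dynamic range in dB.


Dynamic range from full-scale to LSB:
V_min = V_max / 2^bits = 13.31 / 2^9
DR = 20 * log10(V_max / V_min)
   = 20 * log10(2^9)
   = 20 * 9 * log10(2)
   = 54.19 dB

54.19 dB


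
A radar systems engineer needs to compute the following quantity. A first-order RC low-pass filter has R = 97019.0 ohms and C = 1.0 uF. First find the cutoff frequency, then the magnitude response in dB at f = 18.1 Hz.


Step 1 — cutoff frequency:
fc = 1 / (2*pi*R*C)
C = 1.0 uF = 1e-06 F
fc = 1 / (2*pi*97019.0*1e-06)
   = 1.64045 Hz

Step 2 — magnitude at f = 18.1 Hz:
|H(f)| = 1 / sqrt(1 + (f/fc)^2)
f/fc = 18.1 / 1.64045 = 11.033558
|H| = 1 / sqrt(1 + 121.739402) = 0.0902626
|H|_dB = 20*log10(0.0902626) = -20.89 dB

fc = 1.64045 Hz; |H(18.1 Hz)| = -20.89 dB


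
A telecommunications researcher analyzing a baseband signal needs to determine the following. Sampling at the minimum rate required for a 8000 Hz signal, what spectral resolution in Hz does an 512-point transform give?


Step 1 — Nyquist sampling rate:
fs = 2 * fmax = 2 * 8000 = 16000 Hz

Step 2 — DFT bin spacing:
df = fs / N = 16000 / 512 = 31.25 Hz

31.25 Hz


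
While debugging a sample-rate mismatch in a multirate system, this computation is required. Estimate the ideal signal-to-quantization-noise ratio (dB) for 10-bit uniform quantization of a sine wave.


Theoretical SNR for a full-scale sinusoid:
SNR = 6.02 * N + 1.76
    = 6.02 * 10 + 1.76
    = 60.2 + 1.76
    = 61.96 dB

61.96 dB


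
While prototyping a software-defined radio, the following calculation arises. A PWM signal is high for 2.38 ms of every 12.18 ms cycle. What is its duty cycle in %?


Duty cycle as a percentage:
DC = (t_on / T) * 100
   = (2.38 / 12.18) * 100
   = 0.195402 * 100
   = 19.54 %

19.54 %


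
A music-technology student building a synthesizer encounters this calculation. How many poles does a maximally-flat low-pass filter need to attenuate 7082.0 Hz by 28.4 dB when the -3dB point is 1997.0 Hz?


Butterworth filter order formula:
n = log10(10^(A/10) - 1) / (2 * log10(f_stop/f_pass))
10^(28.4/10) - 1 = 690.831
f_stop/f_pass = 7082.0 / 1997.0 = 3.5463
n = 2.5823 -> ceil = 3

3


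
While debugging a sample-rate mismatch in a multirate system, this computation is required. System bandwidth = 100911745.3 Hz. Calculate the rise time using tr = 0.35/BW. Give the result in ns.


Rise time from bandwidth relationship:
tr = 0.35 / BW
   = 0.35 / 100911745.3
   = 3.468377234e-09 s
   = 3.4684 ns

3.4684 ns


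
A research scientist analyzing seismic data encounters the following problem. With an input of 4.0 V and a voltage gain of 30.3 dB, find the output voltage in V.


Output voltage from dB gain:
V_out = V_in * 10^(gain_dB / 20)
      = 4.0 * 10^(30.3 / 20)
      = 4.0 * 32.734069
      = 130.9363 V

130.9363 V


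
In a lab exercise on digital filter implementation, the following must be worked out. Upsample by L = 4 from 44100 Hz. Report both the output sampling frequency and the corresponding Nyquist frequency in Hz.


Step 1 — output sample rate after interpolation by L:
fs_out = L * fs_in = 4 * 44100 = 176400 Hz

Step 2 — Nyquist frequency of the output stream:
f_Nyq = fs_out / 2 = 176400 / 2 = 88200.0 Hz

fs_out = 176400 Hz; f_Nyquist = 88200.0 Hz


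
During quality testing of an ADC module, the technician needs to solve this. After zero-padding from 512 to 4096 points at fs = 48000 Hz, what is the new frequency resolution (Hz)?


Frequency resolution after zero-padding:
N_padded = 512 * 8 = 4096
df = fs / N_padded
   = 48000 / 4096
   = 11.7188 Hz

11.7188 Hz


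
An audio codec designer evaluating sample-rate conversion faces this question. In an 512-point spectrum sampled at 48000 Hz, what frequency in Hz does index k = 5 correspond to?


Frequency of DFT bin k:
f_k = k * fs / N
    = 5 * 48000 / 512
    = 240000 / 512
    = 468.75 Hz

468.75 Hz


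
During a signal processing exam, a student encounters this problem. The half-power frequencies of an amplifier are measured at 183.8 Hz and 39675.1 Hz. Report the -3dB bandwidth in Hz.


Bandwidth is the difference of -3dB frequencies:
BW = f_high - f_low
   = 39675.1 - 183.8
   = 39491.3 Hz

39491.3 Hz


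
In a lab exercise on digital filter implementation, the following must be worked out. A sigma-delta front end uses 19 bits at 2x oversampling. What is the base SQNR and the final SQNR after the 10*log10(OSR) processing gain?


Step 1 — baseline SQNR at Nyquist:
SQNR_base = 6.02*N + 1.76
          = 6.02*19 + 1.76
          = 116.14 dB

Step 2 — oversampling processing gain:
G = 10*log10(OSR) = 10*log10(2) = 3.01 dB

Step 3 — total:
SQNR_total = 116.14 + 3.01 = 119.15 dB

Base SQNR = 116.14 dB; oversampled SQNR = 119.15 dB


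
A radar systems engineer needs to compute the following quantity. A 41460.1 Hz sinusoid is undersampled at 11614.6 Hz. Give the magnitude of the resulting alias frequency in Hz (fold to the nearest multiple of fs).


Compute the nearest integer multiple of fs to the signal:
n = round(41460.1 / 11614.6) = 4
f_alias = |41460.1 - 4 * 11614.6|
        = |41460.1 - 46458.4|
        = 4998.3 Hz

4998.3


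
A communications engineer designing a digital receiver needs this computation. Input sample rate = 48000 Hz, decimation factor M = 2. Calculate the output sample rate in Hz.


Decimation reduces the sample rate:
fs_out = fs_in / M
       = 48000 / 2
       = 24000.0 Hz

24000.0 Hz


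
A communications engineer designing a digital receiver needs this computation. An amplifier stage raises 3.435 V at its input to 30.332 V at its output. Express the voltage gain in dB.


Voltage gain in dB:
G = 20 * log10(Vout / Vin)
  = 20 * log10(30.332 / 3.435)
  = 20 * log10(8.830277)
  = 20 * 0.945974
  = 18.92 dB

18.92 dB


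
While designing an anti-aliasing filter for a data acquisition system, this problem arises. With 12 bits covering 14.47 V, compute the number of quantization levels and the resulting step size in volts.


Step 1 — number of quantization levels:
L = 2^N = 2^12 = 4096

Step 2 — LSB step size:
delta = Vfs / L
      = 14.47 / 4096
      = 0.00353271 V

Levels = 4096; step size = 0.00353271 V


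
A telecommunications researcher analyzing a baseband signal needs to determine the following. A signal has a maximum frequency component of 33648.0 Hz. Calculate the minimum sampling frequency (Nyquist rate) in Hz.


The Nyquist rate is twice the maximum frequency component.
fs_min = 2 * fmax
      = 2 * 33648.0
      = 67296.0 Hz

67296.0


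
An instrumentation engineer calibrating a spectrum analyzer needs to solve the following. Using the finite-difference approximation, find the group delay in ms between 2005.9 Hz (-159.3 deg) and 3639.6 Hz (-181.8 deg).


Group delay from phase difference:
tau = -d(phi)/d(omega)
d(phi) = -22.5 deg = -0.392699 rad
d(omega) = 2*pi*(3639.6 - 2005.9) = 10264.8398 rad/s
tau = -(-0.392699) / 10264.8398
    = 0.0383 ms

0.0383 ms


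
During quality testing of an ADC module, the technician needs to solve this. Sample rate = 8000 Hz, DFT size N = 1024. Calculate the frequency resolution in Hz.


DFT frequency resolution:
df = fs / N
   = 8000 / 1024
   = 7.8125 Hz

7.8125 Hz


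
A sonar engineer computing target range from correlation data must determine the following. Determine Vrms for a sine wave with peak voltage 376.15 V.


RMS voltage for a sinusoidal waveform:
V_rms = V_peak / sqrt(2)
      = 376.15 / 1.414214
      = 265.978 V

265.978 V


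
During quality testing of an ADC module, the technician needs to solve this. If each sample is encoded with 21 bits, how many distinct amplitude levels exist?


Number of quantization levels = 2^N
= 2^21
= 2097152

2097152


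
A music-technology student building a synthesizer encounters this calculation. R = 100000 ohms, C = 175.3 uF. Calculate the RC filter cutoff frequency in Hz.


Cutoff frequency of a first-order RC filter:
fc = 1 / (2 * pi * R * C)
C = 175.3 uF = 0.0001753 F
fc = 1 / (2 * pi * 100000 * 0.0001753)
   = 1 / 110.14423843486
   = 0.009079 Hz

0.009079 Hz


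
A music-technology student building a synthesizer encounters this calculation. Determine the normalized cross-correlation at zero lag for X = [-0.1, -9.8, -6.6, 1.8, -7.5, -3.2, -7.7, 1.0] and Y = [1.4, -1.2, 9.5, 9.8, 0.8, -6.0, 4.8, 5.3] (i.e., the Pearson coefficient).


Pearson correlation coefficient (population):
r = cov(X,Y) / (std(X) * std(Y))
Mean X = -4.0125, Mean Y = 3.05
Cov(X,Y) = 5.750625
Std(X) = 4.195664, Std(Y) = 5.037857
r = 0.2721

0.2721


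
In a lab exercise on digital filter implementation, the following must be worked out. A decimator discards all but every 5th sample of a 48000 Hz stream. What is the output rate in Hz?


Decimation reduces the sample rate:
fs_out = fs_in / M
       = 48000 / 5
       = 9600.0 Hz

9600.0 Hz


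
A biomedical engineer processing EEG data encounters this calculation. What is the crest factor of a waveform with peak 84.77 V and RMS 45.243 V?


Crest factor is the ratio of peak to RMS:
CF = V_peak / V_rms
   = 84.77 / 45.243
   = 1.8737

1.8737


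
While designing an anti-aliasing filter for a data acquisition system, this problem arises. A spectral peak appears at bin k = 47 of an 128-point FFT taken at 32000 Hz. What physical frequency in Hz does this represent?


Frequency of DFT bin k:
f_k = k * fs / N
    = 47 * 32000 / 128
    = 1504000 / 128
    = 11750.0 Hz

11750.0 Hz


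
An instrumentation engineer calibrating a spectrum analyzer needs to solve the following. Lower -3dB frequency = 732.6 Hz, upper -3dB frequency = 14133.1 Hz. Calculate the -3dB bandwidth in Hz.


Bandwidth is the difference of -3dB frequencies:
BW = f_high - f_low
   = 14133.1 - 732.6
   = 13400.5 Hz

13400.5 Hz


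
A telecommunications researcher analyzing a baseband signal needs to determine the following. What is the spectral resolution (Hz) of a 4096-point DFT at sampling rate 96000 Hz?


DFT frequency resolution:
df = fs / N
   = 96000 / 4096
   = 23.4375 Hz

23.4375 Hz


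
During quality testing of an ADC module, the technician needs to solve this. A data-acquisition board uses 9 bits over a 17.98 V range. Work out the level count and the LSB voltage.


Step 1 — number of quantization levels:
L = 2^N = 2^9 = 512

Step 2 — LSB step size:
delta = Vfs / L
      = 17.98 / 512
      = 0.03511719 V

Levels = 512; step size = 0.03511719 V


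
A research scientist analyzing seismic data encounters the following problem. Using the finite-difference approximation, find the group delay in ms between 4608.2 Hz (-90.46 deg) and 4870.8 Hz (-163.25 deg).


Group delay from phase difference:
tau = -d(phi)/d(omega)
d(phi) = -72.79 deg = -1.270425 rad
d(omega) = 2*pi*(4870.8 - 4608.2) = 1649.9645 rad/s
tau = -(-1.270425) / 1649.9645
    = 0.77 ms

0.77 ms


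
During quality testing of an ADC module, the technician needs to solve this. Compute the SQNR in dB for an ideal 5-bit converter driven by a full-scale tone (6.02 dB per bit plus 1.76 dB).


Theoretical SNR for a full-scale sinusoid:
SNR = 6.02 * N + 1.76
    = 6.02 * 5 + 1.76
    = 30.1 + 1.76
    = 31.86 dB

31.86 dB


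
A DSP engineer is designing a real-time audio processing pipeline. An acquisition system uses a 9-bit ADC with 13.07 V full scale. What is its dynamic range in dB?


Dynamic range from full-scale to LSB:
V_min = V_max / 2^bits = 13.07 / 2^9
DR = 20 * log10(V_max / V_min)
   = 20 * log10(2^9)
   = 20 * 9 * log10(2)
   = 54.19 dB

54.19 dB


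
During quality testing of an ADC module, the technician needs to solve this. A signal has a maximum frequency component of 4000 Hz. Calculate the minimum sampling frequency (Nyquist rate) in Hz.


The Nyquist rate is twice the maximum frequency component.
fs_min = 2 * fmax
      = 2 * 4000
      = 8000 Hz

8000


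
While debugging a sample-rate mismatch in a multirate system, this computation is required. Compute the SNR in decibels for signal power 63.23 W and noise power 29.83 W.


SNR in decibels:
SNR = 10 * log10(Ps / Pn)
    = 10 * log10(63.23 / 29.83)
    = 10 * log10(2.1197)
    = 10 * 0.3263
    = 3.26 dB

3.26 dB


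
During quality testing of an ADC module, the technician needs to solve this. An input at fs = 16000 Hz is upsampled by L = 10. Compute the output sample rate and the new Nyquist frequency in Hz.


Step 1 — output sample rate after interpolation by L:
fs_out = L * fs_in = 10 * 16000 = 160000 Hz

Step 2 — Nyquist frequency of the output stream:
f_Nyq = fs_out / 2 = 160000 / 2 = 80000.0 Hz

fs_out = 160000 Hz; f_Nyquist = 80000.0 Hz


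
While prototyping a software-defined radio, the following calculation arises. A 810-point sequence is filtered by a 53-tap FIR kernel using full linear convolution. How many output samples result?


Linear convolution output length:
L = N + M - 1
  = 810 + 53 - 1
  = 862 samples

862


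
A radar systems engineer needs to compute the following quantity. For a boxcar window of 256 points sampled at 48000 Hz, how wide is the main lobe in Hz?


Main lobe width for a rectangular window:
Width = 2 * fs / N
      = 2 * 48000 / 256
      = 96000 / 256
      = 375.0 Hz

375.0 Hz


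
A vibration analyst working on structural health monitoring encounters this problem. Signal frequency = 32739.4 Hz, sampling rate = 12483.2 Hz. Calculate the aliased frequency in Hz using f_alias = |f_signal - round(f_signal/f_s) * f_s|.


Compute the nearest integer multiple of fs to the signal:
n = round(32739.4 / 12483.2) = 3
f_alias = |32739.4 - 3 * 12483.2|
        = |32739.4 - 37449.6|
        = 4710.2 Hz

4710.2


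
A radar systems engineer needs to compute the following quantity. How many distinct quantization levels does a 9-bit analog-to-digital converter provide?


Number of quantization levels = 2^N
= 2^9
= 512

512


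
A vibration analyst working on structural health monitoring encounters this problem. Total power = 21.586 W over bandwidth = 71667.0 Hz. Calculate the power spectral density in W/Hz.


Power spectral density:
PSD = P / BW
    = 21.586 / 71667.0
    = 0.0003012 W/Hz

0.0003012 W/Hz


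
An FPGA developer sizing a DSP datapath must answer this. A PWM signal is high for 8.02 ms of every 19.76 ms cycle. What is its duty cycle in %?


Duty cycle as a percentage:
DC = (t_on / T) * 100
   = (8.02 / 19.76) * 100
   = 0.40587 * 100
   = 40.59 %

40.59 %


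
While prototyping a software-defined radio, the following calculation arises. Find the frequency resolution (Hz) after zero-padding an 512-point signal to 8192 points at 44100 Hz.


Frequency resolution after zero-padding:
N_padded = 512 * 16 = 8192
df = fs / N_padded
   = 44100 / 8192
   = 5.3833 Hz

5.3833 Hz


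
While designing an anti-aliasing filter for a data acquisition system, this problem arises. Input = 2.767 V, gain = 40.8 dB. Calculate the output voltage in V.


Output voltage from dB gain:
V_out = V_in * 10^(gain_dB / 20)
      = 2.767 * 10^(40.8 / 20)
      = 2.767 * 109.64782
      = 303.3955 V

303.3955 V


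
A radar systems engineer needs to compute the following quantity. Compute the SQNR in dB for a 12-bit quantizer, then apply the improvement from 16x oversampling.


Step 1 — baseline SQNR at Nyquist:
SQNR_base = 6.02*N + 1.76
          = 6.02*12 + 1.76
          = 74.0 dB

Step 2 — oversampling processing gain:
G = 10*log10(OSR) = 10*log10(16) = 12.04 dB

Step 3 — total:
SQNR_total = 74.0 + 12.04 = 86.04 dB

Base SQNR = 74.0 dB; oversampled SQNR = 86.04 dB


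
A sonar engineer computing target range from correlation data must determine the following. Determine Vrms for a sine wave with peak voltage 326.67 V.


RMS voltage for a sinusoidal waveform:
V_rms = V_peak / sqrt(2)
      = 326.67 / 1.414214
      = 230.991 V

230.991 V


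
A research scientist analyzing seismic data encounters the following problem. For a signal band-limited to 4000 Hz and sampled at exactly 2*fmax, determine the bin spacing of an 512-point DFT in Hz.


Step 1 — Nyquist sampling rate:
fs = 2 * fmax = 2 * 4000 = 8000 Hz

Step 2 — DFT bin spacing:
df = fs / N = 8000 / 512 = 15.625 Hz

15.625 Hz


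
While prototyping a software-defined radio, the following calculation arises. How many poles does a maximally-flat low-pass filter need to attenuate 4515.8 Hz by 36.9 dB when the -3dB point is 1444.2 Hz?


Butterworth filter order formula:
n = log10(10^(A/10) - 1) / (2 * log10(f_stop/f_pass))
10^(36.9/10) - 1 = 4896.7882
f_stop/f_pass = 4515.8 / 1444.2 = 3.1269
n = 3.7264 -> ceil = 4

4


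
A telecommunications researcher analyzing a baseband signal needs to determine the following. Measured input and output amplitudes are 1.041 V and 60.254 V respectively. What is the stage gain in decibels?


Voltage gain in dB:
G = 20 * log10(Vout / Vin)
  = 20 * log10(60.254 / 1.041)
  = 20 * log10(57.880884)
  = 20 * 1.762535
  = 35.25 dB

35.25 dB


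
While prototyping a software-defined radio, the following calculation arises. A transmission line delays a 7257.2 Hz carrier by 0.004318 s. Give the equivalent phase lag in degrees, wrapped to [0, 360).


Phase shift from frequency and time delay:
phi = 360 * f * t_delay
    = 360 * 7257.2 * 0.004318
    = 11281.17 degrees
    mod 360 = 121.17 degrees

121.17 degrees


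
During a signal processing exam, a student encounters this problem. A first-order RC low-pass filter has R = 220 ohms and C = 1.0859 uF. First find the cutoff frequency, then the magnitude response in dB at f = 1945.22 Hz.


Step 1 — cutoff frequency:
fc = 1 / (2*pi*R*C)
C = 1.0859 uF = 1.0859e-06 F
fc = 1 / (2*pi*220*1.0859e-06)
   = 666.205 Hz

Step 2 — magnitude at f = 1945.22 Hz:
|H(f)| = 1 / sqrt(1 + (f/fc)^2)
f/fc = 1945.22 / 666.205 = 2.919852
|H| = 1 / sqrt(1 + 8.525536) = 0.3240077
|H|_dB = 20*log10(0.3240077) = -9.79 dB

fc = 666.205 Hz; |H(1945.22 Hz)| = -9.79 dB


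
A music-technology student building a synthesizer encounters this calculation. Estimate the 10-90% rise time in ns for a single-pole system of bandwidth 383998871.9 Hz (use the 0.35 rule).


Rise time from bandwidth relationship:
tr = 0.35 / BW
   = 0.35 / 383998871.9
   = 9.11461011e-10 s
   = 0.9115 ns

0.9115 ns


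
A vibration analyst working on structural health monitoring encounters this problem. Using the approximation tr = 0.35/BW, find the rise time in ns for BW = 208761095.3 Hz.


Rise time from bandwidth relationship:
tr = 0.35 / BW
   = 0.35 / 208761095.3
   = 1.676557596e-09 s
   = 1.6766 ns

1.6766 ns


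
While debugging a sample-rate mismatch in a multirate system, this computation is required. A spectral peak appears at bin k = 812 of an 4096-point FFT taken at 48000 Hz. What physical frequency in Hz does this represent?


Frequency of DFT bin k:
f_k = k * fs / N
    = 812 * 48000 / 4096
    = 38976000 / 4096
    = 9515.625 Hz

9515.625 Hz


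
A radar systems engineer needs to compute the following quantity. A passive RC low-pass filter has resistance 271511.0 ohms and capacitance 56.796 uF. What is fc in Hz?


Cutoff frequency of a first-order RC filter:
fc = 1 / (2 * pi * R * C)
C = 56.796 uF = 5.6796e-05 F
fc = 1 / (2 * pi * 271511.0 * 5.6796e-05)
   = 1 / 96.891359177554
   = 0.010321 Hz

0.010321 Hz


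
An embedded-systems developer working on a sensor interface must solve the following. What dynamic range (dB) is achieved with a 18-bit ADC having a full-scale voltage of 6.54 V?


Dynamic range from full-scale to LSB:
V_min = V_max / 2^bits = 6.54 / 2^18
DR = 20 * log10(V_max / V_min)
   = 20 * log10(2^18)
   = 20 * 18 * log10(2)
   = 108.37 dB

108.37 dB


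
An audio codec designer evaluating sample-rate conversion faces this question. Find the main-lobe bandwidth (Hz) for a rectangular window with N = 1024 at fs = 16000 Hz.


Main lobe width for a rectangular window:
Width = 2 * fs / N
      = 2 * 16000 / 1024
      = 32000 / 1024
      = 31.25 Hz

31.25 Hz


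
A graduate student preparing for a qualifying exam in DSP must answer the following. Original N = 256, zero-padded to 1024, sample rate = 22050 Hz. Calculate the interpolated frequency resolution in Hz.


Frequency resolution after zero-padding:
N_padded = 256 * 4 = 1024
df = fs / N_padded
   = 22050 / 1024
   = 21.5332 Hz

21.5332 Hz


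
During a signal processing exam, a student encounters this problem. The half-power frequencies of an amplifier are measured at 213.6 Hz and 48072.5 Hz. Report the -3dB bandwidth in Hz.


Bandwidth is the difference of -3dB frequencies:
BW = f_high - f_low
   = 48072.5 - 213.6
   = 47858.9 Hz

47858.9 Hz


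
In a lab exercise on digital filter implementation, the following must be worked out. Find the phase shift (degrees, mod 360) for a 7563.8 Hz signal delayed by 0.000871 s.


Phase shift from frequency and time delay:
phi = 360 * f * t_delay
    = 360 * 7563.8 * 0.000871
    = 2371.71 degrees
    mod 360 = 211.71 degrees

211.71 degrees


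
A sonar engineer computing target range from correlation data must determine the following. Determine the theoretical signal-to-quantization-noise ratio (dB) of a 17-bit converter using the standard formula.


Theoretical SNR for a full-scale sinusoid:
SNR = 6.02 * N + 1.76
    = 6.02 * 17 + 1.76
    = 102.34 + 1.76
    = 104.1 dB

104.1 dB


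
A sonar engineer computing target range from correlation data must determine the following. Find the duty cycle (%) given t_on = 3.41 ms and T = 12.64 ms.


Duty cycle as a percentage:
DC = (t_on / T) * 100
   = (3.41 / 12.64) * 100
   = 0.269778 * 100
   = 26.98 %

26.98 %


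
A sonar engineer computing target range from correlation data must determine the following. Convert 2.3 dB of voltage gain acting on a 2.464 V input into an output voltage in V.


Output voltage from dB gain:
V_out = V_in * 10^(gain_dB / 20)
      = 2.464 * 10^(2.3 / 20)
      = 2.464 * 1.303167
      = 3.211 V

3.211 V


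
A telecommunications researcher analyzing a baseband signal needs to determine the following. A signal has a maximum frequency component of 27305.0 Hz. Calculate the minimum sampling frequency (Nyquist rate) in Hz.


The Nyquist rate is twice the maximum frequency component.
fs_min = 2 * fmax
      = 2 * 27305.0
      = 54610.0 Hz

54610.0


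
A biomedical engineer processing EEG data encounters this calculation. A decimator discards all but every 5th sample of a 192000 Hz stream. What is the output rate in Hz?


Decimation reduces the sample rate:
fs_out = fs_in / M
       = 192000 / 5
       = 38400.0 Hz

38400.0 Hz


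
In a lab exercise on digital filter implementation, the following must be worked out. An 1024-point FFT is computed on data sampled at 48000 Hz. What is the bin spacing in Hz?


DFT frequency resolution:
df = fs / N
   = 48000 / 1024
   = 46.875 Hz

46.875 Hz


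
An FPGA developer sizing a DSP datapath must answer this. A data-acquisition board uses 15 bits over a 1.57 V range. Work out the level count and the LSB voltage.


Step 1 — number of quantization levels:
L = 2^N = 2^15 = 32768

Step 2 — LSB step size:
delta = Vfs / L
      = 1.57 / 32768
      = 4.791e-05 V

Levels = 32768; step size = 4.791e-05 V


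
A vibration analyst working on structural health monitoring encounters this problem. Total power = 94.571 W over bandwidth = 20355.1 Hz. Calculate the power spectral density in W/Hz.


Power spectral density:
PSD = P / BW
    = 94.571 / 20355.1
    = 0.00464606 W/Hz

0.00464606 W/Hz


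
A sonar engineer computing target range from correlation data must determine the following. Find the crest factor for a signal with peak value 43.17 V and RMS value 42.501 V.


Crest factor is the ratio of peak to RMS:
CF = V_peak / V_rms
   = 43.17 / 42.501
   = 1.0157

1.0157


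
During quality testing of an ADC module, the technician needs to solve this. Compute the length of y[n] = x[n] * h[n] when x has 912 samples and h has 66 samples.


Linear convolution output length:
L = N + M - 1
  = 912 + 66 - 1
  = 977 samples

977


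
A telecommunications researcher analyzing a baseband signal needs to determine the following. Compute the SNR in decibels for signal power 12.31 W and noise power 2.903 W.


SNR in decibels:
SNR = 10 * log10(Ps / Pn)
    = 10 * log10(12.31 / 2.903)
    = 10 * log10(4.2404)
    = 10 * 0.6274
    = 6.27 dB

6.27 dB


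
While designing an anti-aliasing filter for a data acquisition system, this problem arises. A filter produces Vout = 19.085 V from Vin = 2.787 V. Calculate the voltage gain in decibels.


Voltage gain in dB:
G = 20 * log10(Vout / Vin)
  = 20 * log10(19.085 / 2.787)
  = 20 * log10(6.847865)
  = 20 * 0.835555
  = 16.71 dB

16.71 dB


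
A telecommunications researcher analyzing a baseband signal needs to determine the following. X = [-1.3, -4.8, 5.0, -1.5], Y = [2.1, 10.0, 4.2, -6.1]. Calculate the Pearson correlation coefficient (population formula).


Pearson correlation coefficient (population):
r = cov(X,Y) / (std(X) * std(Y))
Mean X = -0.65, Mean Y = 2.55
Cov(X,Y) = -3.4875
Std(X) = 3.545772, Std(Y) = 5.771698
r = -0.1704

-0.1704


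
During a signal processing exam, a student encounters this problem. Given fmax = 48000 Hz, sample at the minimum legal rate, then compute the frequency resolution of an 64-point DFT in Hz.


Step 1 — Nyquist sampling rate:
fs = 2 * fmax = 2 * 48000 = 96000 Hz

Step 2 — DFT bin spacing:
df = fs / N = 96000 / 64 = 1500.0 Hz

1500.0 Hz


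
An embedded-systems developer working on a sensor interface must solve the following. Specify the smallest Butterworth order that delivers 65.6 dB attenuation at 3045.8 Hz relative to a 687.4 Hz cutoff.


Butterworth filter order formula:
n = log10(10^(A/10) - 1) / (2 * log10(f_stop/f_pass))
10^(65.6/10) - 1 = 3630779.5477
f_stop/f_pass = 3045.8 / 687.4 = 4.4309
n = 5.0735 -> ceil = 6

6


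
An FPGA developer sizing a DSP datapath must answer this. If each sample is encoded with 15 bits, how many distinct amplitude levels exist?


Number of quantization levels = 2^N
= 2^15
= 32768

32768


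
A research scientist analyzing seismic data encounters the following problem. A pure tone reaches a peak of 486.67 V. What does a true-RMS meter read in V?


RMS voltage for a sinusoidal waveform:
V_rms = V_peak / sqrt(2)
      = 486.67 / 1.414214
      = 344.128 V

344.128 V


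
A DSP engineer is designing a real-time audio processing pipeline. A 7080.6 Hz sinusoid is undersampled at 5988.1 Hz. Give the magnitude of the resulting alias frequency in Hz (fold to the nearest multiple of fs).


Compute the nearest integer multiple of fs to the signal:
n = round(7080.6 / 5988.1) = 1
f_alias = |7080.6 - 1 * 5988.1|
        = |7080.6 - 5988.1|
        = 1092.5 Hz

1092.5


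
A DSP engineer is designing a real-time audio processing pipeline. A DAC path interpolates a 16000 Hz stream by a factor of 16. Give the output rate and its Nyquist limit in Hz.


Step 1 — output sample rate after interpolation by L:
fs_out = L * fs_in = 16 * 16000 = 256000 Hz

Step 2 — Nyquist frequency of the output stream:
f_Nyq = fs_out / 2 = 256000 / 2 = 128000.0 Hz

fs_out = 256000 Hz; f_Nyquist = 128000.0 Hz
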